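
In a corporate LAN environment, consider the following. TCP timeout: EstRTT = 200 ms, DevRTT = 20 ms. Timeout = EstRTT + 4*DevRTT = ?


Given: EstRTT = 200 ms, DevRTT = 20 ms
Timeout = EstRTT + 4 * DevRTT
4 * DevRTT = 4 * 20 = 80
Timeout = 200 + 80 = 280 ms

280


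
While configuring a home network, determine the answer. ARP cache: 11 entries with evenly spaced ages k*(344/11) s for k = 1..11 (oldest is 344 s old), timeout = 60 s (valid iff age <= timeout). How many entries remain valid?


Ages are k * 344/11 s for k = 1..11 (spacing = 31.2727 s).
Entry k is valid iff k * 344/11 <= 60 iff k <= 11 * 60 / 344 = 1.9186
n_valid = floor(1.9186) = 1
(n_stale = 11 - 1 = 10)

1


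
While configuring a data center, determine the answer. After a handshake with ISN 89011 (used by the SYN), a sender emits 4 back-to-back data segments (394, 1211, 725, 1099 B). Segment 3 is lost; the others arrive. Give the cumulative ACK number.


SYN uses sequence number 89011; first data byte = ISN + 1 = 89012.
Segment 1: SEQ = 89012, len = 394 B, covers [89012, 89405]
Segment 2: SEQ = 89406, len = 1211 B, covers [89406, 90616]
Segment 3: SEQ = 90617, len = 725 B, covers [90617, 91341] [LOST]
Segment 4: SEQ = 91342, len = 1099 B, covers [91342, 92440]
In-order data received: bytes [89012, 90616] (segments 1..2).
Segment 3 missing -> gap begins at byte 90617; later segments buffered out of order.
Cumulative ACK = next expected in-order byte = 89012 + 394 + 1211 = 90617

90617


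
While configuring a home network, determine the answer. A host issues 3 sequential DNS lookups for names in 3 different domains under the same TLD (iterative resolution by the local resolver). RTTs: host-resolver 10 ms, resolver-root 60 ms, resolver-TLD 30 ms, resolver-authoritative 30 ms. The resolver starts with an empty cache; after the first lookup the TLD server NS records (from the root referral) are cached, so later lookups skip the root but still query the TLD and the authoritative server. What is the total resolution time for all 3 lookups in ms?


Lookup 1 (cold cache): local + root + TLD + auth = 10 + 60 + 30 + 30 = 130 ms
Lookups 2..3 (TLD NS cached -> skip root; new domain -> still ask TLD and auth): local + TLD + auth = 10 + 30 + 30 = 70 ms each
Remaining 2 lookups: 2 * 70 = 140 ms
Total = 130 + 140 = 270 ms

270


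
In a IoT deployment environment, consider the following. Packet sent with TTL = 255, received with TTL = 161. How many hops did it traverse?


Given: initial TTL = 255, received TTL = 161
Hops = initial TTL - received TTL
Hops = 255 - 161 = 94

94


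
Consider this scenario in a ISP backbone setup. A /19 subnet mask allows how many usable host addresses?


Given: subnet mask /19
Host bits = 32 - 19 = 13
Total addresses = 2^13 = 8192
Usable hosts = 8192 - 2 (network + broadcast) = 8190

8190


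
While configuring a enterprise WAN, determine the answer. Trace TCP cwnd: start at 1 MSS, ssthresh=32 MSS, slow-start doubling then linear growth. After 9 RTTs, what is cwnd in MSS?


RTT 0: cwnd = 1 MSS (initial)
RTT 1: cwnd = 2 MSS (slow start, doubled)
RTT 2: cwnd = 4 MSS (slow start, doubled)
RTT 3: cwnd = 8 MSS (slow start, doubled)
RTT 4: cwnd = 16 MSS (slow start, doubled)
RTT 5: cwnd = 32 MSS (slow start, doubled)
RTT 6: cwnd = 33 MSS (congestion avoidance, +1)
RTT 7: cwnd = 34 MSS (congestion avoidance, +1)
RTT 8: cwnd = 35 MSS (congestion avoidance, +1)
RTT 9: cwnd = 36 MSS (congestion avoidance, +1)

36


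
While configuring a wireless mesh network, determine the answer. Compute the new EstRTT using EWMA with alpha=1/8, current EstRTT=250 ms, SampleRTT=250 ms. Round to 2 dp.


Given: EstRTT = 250 ms, SampleRTT = 250 ms, alpha = 1/8
New EstRTT = (1 - alpha) * EstRTT + alpha * SampleRTT
(7/8) * 250 = 218.75
(1/8) * 250 = 31.25
New EstRTT = 218.75 + 31.25 = 250 ms -> 250.00 ms (2 dp)

250.00


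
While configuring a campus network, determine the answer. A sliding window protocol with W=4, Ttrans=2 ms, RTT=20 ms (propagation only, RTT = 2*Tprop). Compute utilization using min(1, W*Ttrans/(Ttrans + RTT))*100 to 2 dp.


Given: W = 4, Ttrans = 2 ms, RTT = 20 ms (= 2 * Tprop, Tprop = 10 ms)
Cycle time = Ttrans + RTT = 2 + 20 = 22 ms (first packet sent until its ACK returns)
W * Ttrans = 4 * 2 = 8 ms of sending per cycle
W * Ttrans / (Ttrans + RTT) = 8 / 22 = 0.363636
U = min(1, 0.363636) = 0.363636
U% = 36.36%

36.36


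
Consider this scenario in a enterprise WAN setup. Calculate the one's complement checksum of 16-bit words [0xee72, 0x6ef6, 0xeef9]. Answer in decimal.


Given words: [0xee72, 0x6ef6, 0xeef9]
Step 1: Sum all words
Raw sum = 61042 + 28406 + 61177 = 150625
Step 2: Fold carry: (19553 + 2) = 19555
One's complement = ~19555 & 0xFFFF = 45980

45980


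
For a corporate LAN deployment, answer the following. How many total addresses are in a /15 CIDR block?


Given: CIDR prefix /15
Host bits = 32 - 15 = 17
Total addresses = 2^17 = 131072

131072


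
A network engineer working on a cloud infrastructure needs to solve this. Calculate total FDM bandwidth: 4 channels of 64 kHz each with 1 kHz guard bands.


Given: 4 channels, 64 kHz each, guard = 1 kHz
Channel bandwidth = 4 * 64 = 256 kHz
Guard bands = 3 gaps * 1 kHz = 3 kHz
Total = 256 + 3 = 259 kHz

259


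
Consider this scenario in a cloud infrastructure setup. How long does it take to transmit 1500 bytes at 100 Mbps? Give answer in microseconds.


Given: packet = 1500 bytes, bandwidth = 100 Mbps
Packet in bits = 1500 * 8 = 12000 bits
Bandwidth = 100 * 10^6 = 100000000 bps
Time = 12000 / 100000000 seconds
Time in us = 12000 * 10^6 / 100000000 = 120

120


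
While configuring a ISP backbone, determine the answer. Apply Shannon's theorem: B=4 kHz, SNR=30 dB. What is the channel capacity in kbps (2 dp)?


Given: B = 4 kHz, SNR = 30 dB
SNR linear = 10^(30/10) = 1000
1 + SNR = 1001
log2(1001) = 9.9672262588
C = 4 * 1000 * 9.9672262588 = 39868.9050 bps
C = 39.868905 kbps -> 39.87 kbps (2 dp)

39.87


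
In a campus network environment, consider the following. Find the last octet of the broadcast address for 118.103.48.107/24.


Given: IP = 118.103.48.107, prefix = /24
Host bits = 32 - 24 = 8
Network last octet = 107 AND mask = 0
Host part size = 2^8 - 1 = 255
Broadcast last octet = 0 OR 255 = 255

255


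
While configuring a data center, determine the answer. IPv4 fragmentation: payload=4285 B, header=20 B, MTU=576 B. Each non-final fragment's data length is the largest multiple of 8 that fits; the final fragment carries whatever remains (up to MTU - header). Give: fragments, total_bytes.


Max data per non-final fragment = floor((MTU - header)/8)*8 = floor((576 - 20)/8)*8 = floor(556/8)*8 = 552 B
Final fragment needs no 8-byte alignment: it can carry up to MTU - header = 556 B
Non-final fragments needed = ceil((payload - 556) / 552) = ceil(3729/552) = ceil(6.7554) = 7
Number of fragments = 7 + 1 = 8
Fragment sizes (data): 7 * 552 B + 421 B (last, 421 <= 556 OK)
Total bytes sent = payload + n_frags * header = 4285 + 8*20 = 4285 + 160 = 4445 B

8, 4445


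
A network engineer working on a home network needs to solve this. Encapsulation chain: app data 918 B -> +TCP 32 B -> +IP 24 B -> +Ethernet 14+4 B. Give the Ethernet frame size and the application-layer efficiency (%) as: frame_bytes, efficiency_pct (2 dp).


TCP segment = 918 + 32 = 950 B
IP packet = 950 + 24 = 974 B
Ethernet frame = 974 + 14 + 4 = 992 B
Efficiency = app / frame = 918 / 992 = 0.925403 = 92.5403% -> 92.54% (2 dp)

992, 92.54


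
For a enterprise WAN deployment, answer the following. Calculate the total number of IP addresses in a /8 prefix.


Given: CIDR prefix /8
Host bits = 32 - 8 = 24
Total addresses = 2^24 = 16777216

16777216


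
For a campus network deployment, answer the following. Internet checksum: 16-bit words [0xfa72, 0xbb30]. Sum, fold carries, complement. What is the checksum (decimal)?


Given words: [0xfa72, 0xbb30]
Step 1: Sum all words
Raw sum = 64114 + 47920 = 112034
Step 2: Fold carry: (46498 + 1) = 46499
One's complement = ~46499 & 0xFFFF = 19036

19036


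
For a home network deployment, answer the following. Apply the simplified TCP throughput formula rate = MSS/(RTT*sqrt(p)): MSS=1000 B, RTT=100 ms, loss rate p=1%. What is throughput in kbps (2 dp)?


Given: MSS = 1000 bytes, RTT = 100 ms, loss = 1%
RTT in seconds = 100 / 1000 = 0.1
Loss rate = 1% = 0.01
sqrt(loss) = sqrt(0.01) = 0.1
Throughput (bytes/s) = 1000 / (0.1 * 0.1) = 100000.0000
Throughput (kbps) = 100000.0000 * 8 / 1000 = 800.000000 -> 800.00 kbps (2 dp)

800.00


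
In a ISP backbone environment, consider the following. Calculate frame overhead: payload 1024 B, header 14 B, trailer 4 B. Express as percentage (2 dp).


Given: payload = 1024 B, header = 14 B, trailer = 4 B
Overhead bytes = header + trailer = 14 + 4 = 18
Total frame = payload + overhead = 1024 + 18 = 1042
Overhead % = 18 / 1042 * 100 = 1.7274% -> 1.73% (2 dp)

1.73


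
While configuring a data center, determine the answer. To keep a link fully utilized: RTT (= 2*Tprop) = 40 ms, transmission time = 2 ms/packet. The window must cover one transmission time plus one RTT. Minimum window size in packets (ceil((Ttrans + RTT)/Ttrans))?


Given: Ttrans = 2 ms, RTT = 40 ms (= 2 * Tprop, Tprop = 20 ms)
Time until first ACK returns = Ttrans + RTT = 2 + 40 = 42 ms
Need W * Ttrans >= Ttrans + RTT  ->  W >= (Ttrans + RTT) / Ttrans
(Ttrans + RTT) / Ttrans = 42 / 2 = 21
W_min = ceil(21) = 21

21


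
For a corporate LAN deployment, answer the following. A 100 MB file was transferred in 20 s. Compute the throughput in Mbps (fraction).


Given: file = 100 MB, time = 20 s
File in Mb = 100 * 8 = 800 Mb
Throughput = 800 / 20 Mbps
Throughput = 40 Mbps

40


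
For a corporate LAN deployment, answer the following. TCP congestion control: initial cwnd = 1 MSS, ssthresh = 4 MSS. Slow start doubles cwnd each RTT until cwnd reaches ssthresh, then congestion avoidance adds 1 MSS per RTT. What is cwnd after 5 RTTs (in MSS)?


RTT 0: cwnd = 1 MSS (initial)
RTT 1: cwnd = 2 MSS (slow start, doubled)
RTT 2: cwnd = 4 MSS (slow start, doubled)
RTT 3: cwnd = 5 MSS (congestion avoidance, +1)
RTT 4: cwnd = 6 MSS (congestion avoidance, +1)
RTT 5: cwnd = 7 MSS (congestion avoidance, +1)

7


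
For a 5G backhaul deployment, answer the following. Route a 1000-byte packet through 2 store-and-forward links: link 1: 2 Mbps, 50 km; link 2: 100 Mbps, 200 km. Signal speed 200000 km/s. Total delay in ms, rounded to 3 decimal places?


Packet = 1000 bytes = 8000 bits. Store-and-forward: sum (t_trans + t_prop) per link.
Link 1: t_trans = 8000/(2*10^6) s = 4.0000 ms; t_prop = 50/200000 s = 0.2500 ms; subtotal = 4.2500 ms
Link 2: t_trans = 8000/(100*10^6) s = 0.0800 ms; t_prop = 200/200000 s = 1.0000 ms; subtotal = 1.0800 ms
End-to-end = 4.2500 + 1.0800 = 5.3300 ms -> 5.330 ms (3 dp)

5.330


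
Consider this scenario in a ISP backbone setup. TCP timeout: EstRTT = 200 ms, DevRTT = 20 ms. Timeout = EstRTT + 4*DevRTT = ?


Given: EstRTT = 200 ms, DevRTT = 20 ms
Timeout = EstRTT + 4 * DevRTT
4 * DevRTT = 4 * 20 = 80
Timeout = 200 + 80 = 280 ms

280


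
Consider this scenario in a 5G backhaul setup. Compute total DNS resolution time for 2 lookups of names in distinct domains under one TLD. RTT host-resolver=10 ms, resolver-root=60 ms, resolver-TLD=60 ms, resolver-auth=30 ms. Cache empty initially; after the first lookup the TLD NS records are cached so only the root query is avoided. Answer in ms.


Lookup 1 (cold cache): local + root + TLD + auth = 10 + 60 + 60 + 30 = 160 ms
Lookups 2..2 (TLD NS cached -> skip root; new domain -> still ask TLD and auth): local + TLD + auth = 10 + 60 + 30 = 100 ms each
Remaining 1 lookups: 1 * 100 = 100 ms
Total = 160 + 100 = 260 ms

260


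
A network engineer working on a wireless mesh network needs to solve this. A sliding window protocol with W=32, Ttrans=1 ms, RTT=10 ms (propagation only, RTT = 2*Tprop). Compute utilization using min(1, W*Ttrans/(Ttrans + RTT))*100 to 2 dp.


Given: W = 32, Ttrans = 1 ms, RTT = 10 ms (= 2 * Tprop, Tprop = 5 ms)
Cycle time = Ttrans + RTT = 1 + 10 = 11 ms (first packet sent until its ACK returns)
W * Ttrans = 32 * 1 = 32 ms of sending per cycle
W * Ttrans / (Ttrans + RTT) = 32 / 11 = 2.909091
U = min(1, 2.909091) = 1.000000
U% = 100.00%

100.00


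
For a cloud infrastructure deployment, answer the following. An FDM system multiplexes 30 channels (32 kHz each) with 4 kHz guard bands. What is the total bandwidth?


Given: 30 channels, 32 kHz each, guard = 4 kHz
Channel bandwidth = 30 * 32 = 960 kHz
Guard bands = 29 gaps * 4 kHz = 116 kHz
Total = 960 + 116 = 1076 kHz

1076


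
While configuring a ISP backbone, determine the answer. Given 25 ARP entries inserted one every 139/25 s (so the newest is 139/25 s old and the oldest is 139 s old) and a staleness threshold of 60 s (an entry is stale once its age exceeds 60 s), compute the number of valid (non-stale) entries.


Ages are k * 139/25 s for k = 1..25 (spacing = 5.5600 s).
Entry k is valid iff k * 139/25 <= 60 iff k <= 25 * 60 / 139 = 10.7914
n_valid = floor(10.7914) = 10
(n_stale = 25 - 10 = 15)

10


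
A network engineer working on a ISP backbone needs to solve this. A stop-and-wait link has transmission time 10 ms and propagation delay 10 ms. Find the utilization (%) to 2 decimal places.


Given: Ttrans = 10 ms, Tprop = 10 ms
RTT = 2 * Tprop = 2 * 10 = 20 ms
U = Ttrans / (Ttrans + RTT)
U = 10 / (10 + 20)
U = 10 / 30 = 0.333333
U% = 33.33%

33.33


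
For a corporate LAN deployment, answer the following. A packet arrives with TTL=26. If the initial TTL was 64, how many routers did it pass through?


Given: initial TTL = 64, received TTL = 26
Hops = initial TTL - received TTL
Hops = 64 - 26 = 38

38


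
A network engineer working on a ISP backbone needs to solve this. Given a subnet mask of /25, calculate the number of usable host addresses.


Given: subnet mask /25
Host bits = 32 - 25 = 7
Total addresses = 2^7 = 128
Usable hosts = 128 - 2 (network + broadcast) = 126

126


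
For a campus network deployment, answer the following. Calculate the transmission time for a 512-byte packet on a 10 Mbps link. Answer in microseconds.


Given: packet = 512 bytes, bandwidth = 10 Mbps
Packet in bits = 512 * 8 = 4096 bits
Bandwidth = 10 * 10^6 = 10000000 bps
Time = 4096 / 10000000 seconds
Time in us = 4096 * 10^6 / 10000000 = 409.6

409.6


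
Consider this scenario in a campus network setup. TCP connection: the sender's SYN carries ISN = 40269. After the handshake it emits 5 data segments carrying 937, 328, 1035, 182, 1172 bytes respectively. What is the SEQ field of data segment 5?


The SYN occupies sequence number ISN = 40269, so the first data byte is ISN + 1 = 40270.
SEQ of data segment i = (ISN + 1) + sum of payload sizes of segments 1..i-1.
Segment 1: SEQ = 40270, payload = 937 bytes
Segment 2: SEQ = 41207, payload = 328 bytes
Segment 3: SEQ = 41535, payload = 1035 bytes
Segment 4: SEQ = 42570, payload = 182 bytes
Segment 5: SEQ = 42752, payload = 1172 bytes
SEQ of segment 5 = 40270 + 937 + 328 + 1035 + 182 = 42752

42752


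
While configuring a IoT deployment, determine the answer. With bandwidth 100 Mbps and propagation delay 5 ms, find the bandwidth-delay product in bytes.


Given: bandwidth = 100 Mbps, delay = 5 ms
BDP in bits = 100 * 10^6 * 5 / 1000
BDP in bits = 500000
BDP in bytes = 500000 / 8 = 62500

62500


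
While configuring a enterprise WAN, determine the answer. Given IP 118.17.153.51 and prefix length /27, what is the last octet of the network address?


Given: IP = 118.17.153.51, prefix = /27
Subnet mask = 255.255.255.224
Last octet of IP: 51
Last octet of mask: 224
Network last octet = 51 AND 224 = 32

32


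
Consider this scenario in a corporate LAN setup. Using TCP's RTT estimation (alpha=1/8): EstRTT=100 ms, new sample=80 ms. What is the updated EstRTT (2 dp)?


Given: EstRTT = 100 ms, SampleRTT = 80 ms, alpha = 1/8
New EstRTT = (1 - alpha) * EstRTT + alpha * SampleRTT
(7/8) * 100 = 87.5
(1/8) * 80 = 10
New EstRTT = 87.5 + 10 = 97.5 ms -> 97.50 ms (2 dp)

97.50


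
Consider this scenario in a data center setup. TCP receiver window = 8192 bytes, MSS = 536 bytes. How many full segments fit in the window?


Given: RWND = 8192 bytes, MSS = 536 bytes
Full segments = floor(RWND / MSS)
Full segments = floor(8192 / 536)
Full segments = floor(15.2836) = 15

15


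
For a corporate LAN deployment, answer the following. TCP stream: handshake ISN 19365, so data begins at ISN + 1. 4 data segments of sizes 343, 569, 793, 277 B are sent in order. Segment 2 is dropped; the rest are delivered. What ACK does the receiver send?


SYN uses sequence number 19365; first data byte = ISN + 1 = 19366.
Segment 1: SEQ = 19366, len = 343 B, covers [19366, 19708]
Segment 2: SEQ = 19709, len = 569 B, covers [19709, 20277] [LOST]
Segment 3: SEQ = 20278, len = 793 B, covers [20278, 21070]
Segment 4: SEQ = 21071, len = 277 B, covers [21071, 21347]
In-order data received: bytes [19366, 19708] (segments 1..1).
Segment 2 missing -> gap begins at byte 19709; later segments buffered out of order.
Cumulative ACK = next expected in-order byte = 19366 + 343 = 19709

19709


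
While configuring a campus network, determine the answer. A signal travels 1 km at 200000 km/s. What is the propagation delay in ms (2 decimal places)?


Given: distance = 1 km, speed = 200000 km/s
Delay = distance / speed = 1 / 200000 seconds
Delay in ms = 1 * 1000 / 200000
Delay = 0.0050 ms
Rounded to 2 dp = 0.01 ms

0.01


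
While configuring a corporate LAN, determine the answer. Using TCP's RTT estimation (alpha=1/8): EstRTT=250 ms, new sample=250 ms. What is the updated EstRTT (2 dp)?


Given: EstRTT = 250 ms, SampleRTT = 250 ms, alpha = 1/8
New EstRTT = (1 - alpha) * EstRTT + alpha * SampleRTT
(7/8) * 250 = 218.75
(1/8) * 250 = 31.25
New EstRTT = 218.75 + 31.25 = 250 ms -> 250.00 ms (2 dp)

250.00


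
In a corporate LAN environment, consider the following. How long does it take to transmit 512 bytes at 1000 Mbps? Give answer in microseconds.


Given: packet = 512 bytes, bandwidth = 1000 Mbps
Packet in bits = 512 * 8 = 4096 bits
Bandwidth = 1000 * 10^6 = 1000000000 bps
Time = 4096 / 1000000000 seconds
Time in us = 4096 * 10^6 / 1000000000 = 4.096

4.096


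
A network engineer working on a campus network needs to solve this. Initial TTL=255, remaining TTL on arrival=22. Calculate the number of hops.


Given: initial TTL = 255, received TTL = 22
Hops = initial TTL - received TTL
Hops = 255 - 22 = 233

233


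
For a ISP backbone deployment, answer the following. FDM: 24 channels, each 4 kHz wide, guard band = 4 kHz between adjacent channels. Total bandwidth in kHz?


Given: 24 channels, 4 kHz each, guard = 4 kHz
Channel bandwidth = 24 * 4 = 96 kHz
Guard bands = 23 gaps * 4 kHz = 92 kHz
Total = 96 + 92 = 188 kHz

188


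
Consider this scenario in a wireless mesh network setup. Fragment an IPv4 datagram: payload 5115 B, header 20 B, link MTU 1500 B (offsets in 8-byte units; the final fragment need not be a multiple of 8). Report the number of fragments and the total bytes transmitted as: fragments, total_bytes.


Max data per non-final fragment = floor((MTU - header)/8)*8 = floor((1500 - 20)/8)*8 = floor(1480/8)*8 = 1480 B
Final fragment needs no 8-byte alignment: it can carry up to MTU - header = 1480 B
Non-final fragments needed = ceil((payload - 1480) / 1480) = ceil(3635/1480) = ceil(2.4561) = 3
Number of fragments = 3 + 1 = 4
Fragment sizes (data): 3 * 1480 B + 675 B (last, 675 <= 1480 OK)
Total bytes sent = payload + n_frags * header = 5115 + 4*20 = 5115 + 80 = 5195 B

4, 5195


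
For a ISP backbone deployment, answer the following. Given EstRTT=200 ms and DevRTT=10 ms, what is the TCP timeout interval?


Given: EstRTT = 200 ms, DevRTT = 10 ms
Timeout = EstRTT + 4 * DevRTT
4 * DevRTT = 4 * 10 = 40
Timeout = 200 + 40 = 240 ms

240


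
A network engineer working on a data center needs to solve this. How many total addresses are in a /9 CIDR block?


Given: CIDR prefix /9
Host bits = 32 - 9 = 23
Total addresses = 2^23 = 8388608

8388608


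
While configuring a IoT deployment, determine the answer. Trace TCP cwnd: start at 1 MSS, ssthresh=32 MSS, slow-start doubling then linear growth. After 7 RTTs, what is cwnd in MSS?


RTT 0: cwnd = 1 MSS (initial)
RTT 1: cwnd = 2 MSS (slow start, doubled)
RTT 2: cwnd = 4 MSS (slow start, doubled)
RTT 3: cwnd = 8 MSS (slow start, doubled)
RTT 4: cwnd = 16 MSS (slow start, doubled)
RTT 5: cwnd = 32 MSS (slow start, doubled)
RTT 6: cwnd = 33 MSS (congestion avoidance, +1)
RTT 7: cwnd = 34 MSS (congestion avoidance, +1)

34


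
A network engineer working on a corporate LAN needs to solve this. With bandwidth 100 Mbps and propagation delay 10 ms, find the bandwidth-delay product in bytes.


Given: bandwidth = 100 Mbps, delay = 10 ms
BDP in bits = 100 * 10^6 * 10 / 1000
BDP in bits = 1000000
BDP in bytes = 1000000 / 8 = 125000

125000


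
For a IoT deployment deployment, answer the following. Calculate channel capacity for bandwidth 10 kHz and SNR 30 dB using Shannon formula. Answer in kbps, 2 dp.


Given: B = 10 kHz, SNR = 30 dB
SNR linear = 10^(30/10) = 1000
1 + SNR = 1001
log2(1001) = 9.9672262588
C = 10 * 1000 * 9.9672262588 = 99672.2626 bps
C = 99.672263 kbps -> 99.67 kbps (2 dp)

99.67


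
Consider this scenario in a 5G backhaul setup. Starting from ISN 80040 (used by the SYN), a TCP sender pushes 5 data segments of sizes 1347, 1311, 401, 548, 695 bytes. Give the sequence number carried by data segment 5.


The SYN occupies sequence number ISN = 80040, so the first data byte is ISN + 1 = 80041.
SEQ of data segment i = (ISN + 1) + sum of payload sizes of segments 1..i-1.
Segment 1: SEQ = 80041, payload = 1347 bytes
Segment 2: SEQ = 81388, payload = 1311 bytes
Segment 3: SEQ = 82699, payload = 401 bytes
Segment 4: SEQ = 83100, payload = 548 bytes
Segment 5: SEQ = 83648, payload = 695 bytes
SEQ of segment 5 = 80041 + 1347 + 1311 + 401 + 548 = 83648

83648


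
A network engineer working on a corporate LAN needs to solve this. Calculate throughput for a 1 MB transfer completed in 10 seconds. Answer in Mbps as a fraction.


Given: file = 1 MB, time = 10 s
File in Mb = 1 * 8 = 8 Mb
Throughput = 8 / 10 Mbps
Throughput = 4/5 Mbps

4/5


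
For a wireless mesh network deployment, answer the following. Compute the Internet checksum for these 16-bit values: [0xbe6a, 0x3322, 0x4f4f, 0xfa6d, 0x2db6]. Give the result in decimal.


Given words: [0xbe6a, 0x3322, 0x4f4f, 0xfa6d, 0x2db6]
Step 1: Sum all words
Raw sum = 48746 + 13090 + 20303 + 64109 + 11702 = 157950
Step 2: Fold carry: (26878 + 2) = 26880
One's complement = ~26880 & 0xFFFF = 38655

38655


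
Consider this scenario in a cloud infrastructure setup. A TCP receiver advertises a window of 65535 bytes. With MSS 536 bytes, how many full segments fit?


Given: RWND = 65535 bytes, MSS = 536 bytes
Full segments = floor(RWND / MSS)
Full segments = floor(65535 / 536)
Full segments = floor(122.2668) = 122

122


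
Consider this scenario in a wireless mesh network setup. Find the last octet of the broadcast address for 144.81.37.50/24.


Given: IP = 144.81.37.50, prefix = /24
Host bits = 32 - 24 = 8
Network last octet = 50 AND mask = 0
Host part size = 2^8 - 1 = 255
Broadcast last octet = 0 OR 255 = 255

255


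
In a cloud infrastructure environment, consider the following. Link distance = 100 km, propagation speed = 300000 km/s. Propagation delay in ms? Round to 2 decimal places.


Given: distance = 100 km, speed = 300000 km/s
Delay = distance / speed = 100 / 300000 seconds
Delay in ms = 100 * 1000 / 300000
Delay = 0.3333 ms
Rounded to 2 dp = 0.33 ms

0.33


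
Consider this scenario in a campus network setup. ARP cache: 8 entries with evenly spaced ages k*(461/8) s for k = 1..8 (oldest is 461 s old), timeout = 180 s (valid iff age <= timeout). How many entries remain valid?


Ages are k * 461/8 s for k = 1..8 (spacing = 57.6250 s).
Entry k is valid iff k * 461/8 <= 180 iff k <= 8 * 180 / 461 = 3.1236
n_valid = floor(3.1236) = 3
(n_stale = 8 - 3 = 5)

3


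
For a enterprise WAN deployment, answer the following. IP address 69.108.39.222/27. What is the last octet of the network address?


Given: IP = 69.108.39.222, prefix = /27
Subnet mask = 255.255.255.224
Last octet of IP: 222
Last octet of mask: 224
Network last octet = 222 AND 224 = 192

192


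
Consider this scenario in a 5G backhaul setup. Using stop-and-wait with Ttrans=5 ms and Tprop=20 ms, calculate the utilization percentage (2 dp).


Given: Ttrans = 5 ms, Tprop = 20 ms
RTT = 2 * Tprop = 2 * 20 = 40 ms
U = Ttrans / (Ttrans + RTT)
U = 5 / (5 + 40)
U = 5 / 45 = 0.111111
U% = 11.11%

11.11


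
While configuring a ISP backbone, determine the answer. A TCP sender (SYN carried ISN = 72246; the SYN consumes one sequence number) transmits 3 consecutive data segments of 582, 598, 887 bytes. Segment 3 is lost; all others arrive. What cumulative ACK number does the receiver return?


SYN uses sequence number 72246; first data byte = ISN + 1 = 72247.
Segment 1: SEQ = 72247, len = 582 B, covers [72247, 72828]
Segment 2: SEQ = 72829, len = 598 B, covers [72829, 73426]
Segment 3: SEQ = 73427, len = 887 B, covers [73427, 74313] [LOST]
In-order data received: bytes [72247, 73426] (segments 1..2).
Segment 3 missing -> gap begins at byte 73427.
Cumulative ACK = next expected in-order byte = 72247 + 582 + 598 = 73427

73427


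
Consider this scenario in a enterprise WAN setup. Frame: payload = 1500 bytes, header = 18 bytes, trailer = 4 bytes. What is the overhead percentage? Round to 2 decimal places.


Given: payload = 1500 B, header = 18 B, trailer = 4 B
Overhead bytes = header + trailer = 18 + 4 = 22
Total frame = payload + overhead = 1500 + 22 = 1522
Overhead % = 22 / 1522 * 100 = 1.4455% -> 1.45% (2 dp)

1.45


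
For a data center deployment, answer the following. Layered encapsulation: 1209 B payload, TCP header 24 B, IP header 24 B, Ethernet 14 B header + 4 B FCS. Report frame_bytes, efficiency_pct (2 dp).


TCP segment = 1209 + 24 = 1233 B
IP packet = 1233 + 24 = 1257 B
Ethernet frame = 1257 + 14 + 4 = 1275 B
Efficiency = app / frame = 1209 / 1275 = 0.948235 = 94.8235% -> 94.82% (2 dp)

1275, 94.82


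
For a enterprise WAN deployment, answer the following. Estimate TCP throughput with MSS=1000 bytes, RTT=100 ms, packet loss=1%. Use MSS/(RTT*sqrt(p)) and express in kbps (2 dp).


Given: MSS = 1000 bytes, RTT = 100 ms, loss = 1%
RTT in seconds = 100 / 1000 = 0.1
Loss rate = 1% = 0.01
sqrt(loss) = sqrt(0.01) = 0.1
Throughput (bytes/s) = 1000 / (0.1 * 0.1) = 100000.0000
Throughput (kbps) = 100000.0000 * 8 / 1000 = 800.000000 -> 800.00 kbps (2 dp)

800.00


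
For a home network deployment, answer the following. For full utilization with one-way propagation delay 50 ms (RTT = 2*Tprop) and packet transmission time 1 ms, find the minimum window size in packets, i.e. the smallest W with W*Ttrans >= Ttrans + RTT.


Given: Ttrans = 1 ms, RTT = 100 ms (= 2 * Tprop, Tprop = 50 ms)
Time until first ACK returns = Ttrans + RTT = 1 + 100 = 101 ms
Need W * Ttrans >= Ttrans + RTT  ->  W >= (Ttrans + RTT) / Ttrans
(Ttrans + RTT) / Ttrans = 101 / 1 = 101
W_min = ceil(101) = 101

101


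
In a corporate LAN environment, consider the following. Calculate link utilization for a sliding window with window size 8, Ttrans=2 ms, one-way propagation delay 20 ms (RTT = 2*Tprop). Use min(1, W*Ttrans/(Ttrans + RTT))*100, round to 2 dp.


Given: W = 8, Ttrans = 2 ms, RTT = 40 ms (= 2 * Tprop, Tprop = 20 ms)
Cycle time = Ttrans + RTT = 2 + 40 = 42 ms (first packet sent until its ACK returns)
W * Ttrans = 8 * 2 = 16 ms of sending per cycle
W * Ttrans / (Ttrans + RTT) = 16 / 42 = 0.380952
U = min(1, 0.380952) = 0.380952
U% = 38.10%

38.10


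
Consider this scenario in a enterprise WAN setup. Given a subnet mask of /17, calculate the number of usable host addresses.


Given: subnet mask /17
Host bits = 32 - 17 = 15
Total addresses = 2^15 = 32768
Usable hosts = 32768 - 2 (network + broadcast) = 32766

32766


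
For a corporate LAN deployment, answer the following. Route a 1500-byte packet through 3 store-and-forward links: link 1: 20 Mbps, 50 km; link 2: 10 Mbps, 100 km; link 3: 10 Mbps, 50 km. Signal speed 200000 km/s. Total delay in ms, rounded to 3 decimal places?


Packet = 1500 bytes = 12000 bits. Store-and-forward: sum (t_trans + t_prop) per link.
Link 1: t_trans = 12000/(20*10^6) s = 0.6000 ms; t_prop = 50/200000 s = 0.2500 ms; subtotal = 0.8500 ms
Link 2: t_trans = 12000/(10*10^6) s = 1.2000 ms; t_prop = 100/200000 s = 0.5000 ms; subtotal = 1.7000 ms
Link 3: t_trans = 12000/(10*10^6) s = 1.2000 ms; t_prop = 50/200000 s = 0.2500 ms; subtotal = 1.4500 ms
End-to-end = 0.8500 + 1.7000 + 1.4500 = 4.0000 ms -> 4.000 ms (3 dp)

4.000


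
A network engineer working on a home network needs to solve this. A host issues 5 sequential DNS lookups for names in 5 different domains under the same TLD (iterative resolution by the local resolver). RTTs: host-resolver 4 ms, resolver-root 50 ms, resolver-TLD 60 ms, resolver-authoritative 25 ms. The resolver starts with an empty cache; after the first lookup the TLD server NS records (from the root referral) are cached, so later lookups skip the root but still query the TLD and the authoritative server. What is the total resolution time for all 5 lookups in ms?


Lookup 1 (cold cache): local + root + TLD + auth = 4 + 50 + 60 + 25 = 139 ms
Lookups 2..5 (TLD NS cached -> skip root; new domain -> still ask TLD and auth): local + TLD + auth = 4 + 60 + 25 = 89 ms each
Remaining 4 lookups: 4 * 89 = 356 ms
Total = 139 + 356 = 495 ms

495


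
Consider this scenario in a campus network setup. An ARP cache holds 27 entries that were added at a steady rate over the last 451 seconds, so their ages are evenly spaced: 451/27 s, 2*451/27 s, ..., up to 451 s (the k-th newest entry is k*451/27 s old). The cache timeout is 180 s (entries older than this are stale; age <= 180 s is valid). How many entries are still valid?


Ages are k * 451/27 s for k = 1..27 (spacing = 16.7037 s).
Entry k is valid iff k * 451/27 <= 180 iff k <= 27 * 180 / 451 = 10.7761
n_valid = floor(10.7761) = 10
(n_stale = 27 - 10 = 17)

10


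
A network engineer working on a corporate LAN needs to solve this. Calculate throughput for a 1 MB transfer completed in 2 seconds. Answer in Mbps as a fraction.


Given: file = 1 MB, time = 2 s
File in Mb = 1 * 8 = 8 Mb
Throughput = 8 / 2 Mbps
Throughput = 4 Mbps

4


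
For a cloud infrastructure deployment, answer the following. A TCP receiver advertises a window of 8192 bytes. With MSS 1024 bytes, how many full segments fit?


Given: RWND = 8192 bytes, MSS = 1024 bytes
Full segments = floor(RWND / MSS)
Full segments = floor(8192 / 1024)
Full segments = floor(8.0) = 8

8


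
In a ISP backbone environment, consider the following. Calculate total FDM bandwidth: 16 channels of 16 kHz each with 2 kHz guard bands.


Given: 16 channels, 16 kHz each, guard = 2 kHz
Channel bandwidth = 16 * 16 = 256 kHz
Guard bands = 15 gaps * 2 kHz = 30 kHz
Total = 256 + 30 = 286 kHz

286


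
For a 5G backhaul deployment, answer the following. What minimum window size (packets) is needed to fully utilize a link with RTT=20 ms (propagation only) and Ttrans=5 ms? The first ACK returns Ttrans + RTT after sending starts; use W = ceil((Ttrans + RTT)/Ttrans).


Given: Ttrans = 5 ms, RTT = 20 ms (= 2 * Tprop, Tprop = 10 ms)
Time until first ACK returns = Ttrans + RTT = 5 + 20 = 25 ms
Need W * Ttrans >= Ttrans + RTT  ->  W >= (Ttrans + RTT) / Ttrans
(Ttrans + RTT) / Ttrans = 25 / 5 = 5
W_min = ceil(5) = 5

5


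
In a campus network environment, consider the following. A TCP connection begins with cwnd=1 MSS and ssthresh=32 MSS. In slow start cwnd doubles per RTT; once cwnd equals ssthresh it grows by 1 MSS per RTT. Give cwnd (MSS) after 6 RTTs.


RTT 0: cwnd = 1 MSS (initial)
RTT 1: cwnd = 2 MSS (slow start, doubled)
RTT 2: cwnd = 4 MSS (slow start, doubled)
RTT 3: cwnd = 8 MSS (slow start, doubled)
RTT 4: cwnd = 16 MSS (slow start, doubled)
RTT 5: cwnd = 32 MSS (slow start, doubled)
RTT 6: cwnd = 33 MSS (congestion avoidance, +1)

33


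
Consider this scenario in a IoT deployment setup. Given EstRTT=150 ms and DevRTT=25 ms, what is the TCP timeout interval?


Given: EstRTT = 150 ms, DevRTT = 25 ms
Timeout = EstRTT + 4 * DevRTT
4 * DevRTT = 4 * 25 = 100
Timeout = 150 + 100 = 250 ms

250


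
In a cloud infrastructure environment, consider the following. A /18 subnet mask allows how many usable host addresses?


Given: subnet mask /18
Host bits = 32 - 18 = 14
Total addresses = 2^14 = 16384
Usable hosts = 16384 - 2 (network + broadcast) = 16382

16382


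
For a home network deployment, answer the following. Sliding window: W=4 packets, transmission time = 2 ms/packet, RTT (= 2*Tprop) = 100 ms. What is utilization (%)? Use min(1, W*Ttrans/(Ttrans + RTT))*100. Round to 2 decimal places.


Given: W = 4, Ttrans = 2 ms, RTT = 100 ms (= 2 * Tprop, Tprop = 50 ms)
Cycle time = Ttrans + RTT = 2 + 100 = 102 ms (first packet sent until its ACK returns)
W * Ttrans = 4 * 2 = 8 ms of sending per cycle
W * Ttrans / (Ttrans + RTT) = 8 / 102 = 0.078431
U = min(1, 0.078431) = 0.078431
U% = 7.84%

7.84


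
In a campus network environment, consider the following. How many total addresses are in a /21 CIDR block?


Given: CIDR prefix /21
Host bits = 32 - 21 = 11
Total addresses = 2^11 = 2048

2048


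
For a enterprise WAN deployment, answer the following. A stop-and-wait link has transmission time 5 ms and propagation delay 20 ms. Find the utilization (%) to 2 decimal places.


Given: Ttrans = 5 ms, Tprop = 20 ms
RTT = 2 * Tprop = 2 * 20 = 40 ms
U = Ttrans / (Ttrans + RTT)
U = 5 / (5 + 40)
U = 5 / 45 = 0.111111
U% = 11.11%

11.11


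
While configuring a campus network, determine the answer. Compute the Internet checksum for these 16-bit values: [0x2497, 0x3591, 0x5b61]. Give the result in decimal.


Given words: [0x2497, 0x3591, 0x5b61]
Step 1: Sum all words
Raw sum = 9367 + 13713 + 23393 = 46473
One's complement = ~46473 & 0xFFFF = 19062

19062


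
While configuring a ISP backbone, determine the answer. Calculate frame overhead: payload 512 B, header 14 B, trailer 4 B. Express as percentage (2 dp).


Given: payload = 512 B, header = 14 B, trailer = 4 B
Overhead bytes = header + trailer = 14 + 4 = 18
Total frame = payload + overhead = 512 + 18 = 530
Overhead % = 18 / 530 * 100 = 3.3962% -> 3.40% (2 dp)

3.40


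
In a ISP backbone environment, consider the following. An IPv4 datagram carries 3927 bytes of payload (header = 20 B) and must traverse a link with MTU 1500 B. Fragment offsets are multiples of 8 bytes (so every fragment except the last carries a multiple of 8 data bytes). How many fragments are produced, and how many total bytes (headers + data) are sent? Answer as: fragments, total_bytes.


Max data per non-final fragment = floor((MTU - header)/8)*8 = floor((1500 - 20)/8)*8 = floor(1480/8)*8 = 1480 B
Final fragment needs no 8-byte alignment: it can carry up to MTU - header = 1480 B
Non-final fragments needed = ceil((payload - 1480) / 1480) = ceil(2447/1480) = ceil(1.6534) = 2
Number of fragments = 2 + 1 = 3
Fragment sizes (data): 2 * 1480 B + 967 B (last, 967 <= 1480 OK)
Total bytes sent = payload + n_frags * header = 3927 + 3*20 = 3927 + 60 = 3987 B

3, 3987


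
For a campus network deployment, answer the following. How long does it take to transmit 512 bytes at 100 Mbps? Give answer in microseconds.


Given: packet = 512 bytes, bandwidth = 100 Mbps
Packet in bits = 512 * 8 = 4096 bits
Bandwidth = 100 * 10^6 = 100000000 bps
Time = 4096 / 100000000 seconds
Time in us = 4096 * 10^6 / 100000000 = 40.96

40.96


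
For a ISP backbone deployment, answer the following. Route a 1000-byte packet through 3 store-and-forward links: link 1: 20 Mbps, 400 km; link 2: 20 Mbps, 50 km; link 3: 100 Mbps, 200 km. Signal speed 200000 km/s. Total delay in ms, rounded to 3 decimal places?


Packet = 1000 bytes = 8000 bits. Store-and-forward: sum (t_trans + t_prop) per link.
Link 1: t_trans = 8000/(20*10^6) s = 0.4000 ms; t_prop = 400/200000 s = 2.0000 ms; subtotal = 2.4000 ms
Link 2: t_trans = 8000/(20*10^6) s = 0.4000 ms; t_prop = 50/200000 s = 0.2500 ms; subtotal = 0.6500 ms
Link 3: t_trans = 8000/(100*10^6) s = 0.0800 ms; t_prop = 200/200000 s = 1.0000 ms; subtotal = 1.0800 ms
End-to-end = 2.4000 + 0.6500 + 1.0800 = 4.1300 ms -> 4.130 ms (3 dp)

4.130


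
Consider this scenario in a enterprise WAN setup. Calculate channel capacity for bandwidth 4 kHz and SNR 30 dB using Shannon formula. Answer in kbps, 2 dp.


Given: B = 4 kHz, SNR = 30 dB
SNR linear = 10^(30/10) = 1000
1 + SNR = 1001
log2(1001) = 9.9672262588
C = 4 * 1000 * 9.9672262588 = 39868.9050 bps
C = 39.868905 kbps -> 39.87 kbps (2 dp)

39.87


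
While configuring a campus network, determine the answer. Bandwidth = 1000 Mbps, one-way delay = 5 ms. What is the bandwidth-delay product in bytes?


Given: bandwidth = 1000 Mbps, delay = 5 ms
BDP in bits = 1000 * 10^6 * 5 / 1000
BDP in bits = 5000000
BDP in bytes = 5000000 / 8 = 625000

625000


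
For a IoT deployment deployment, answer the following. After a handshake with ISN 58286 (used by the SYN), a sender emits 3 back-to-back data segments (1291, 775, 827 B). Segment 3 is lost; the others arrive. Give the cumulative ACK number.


SYN uses sequence number 58286; first data byte = ISN + 1 = 58287.
Segment 1: SEQ = 58287, len = 1291 B, covers [58287, 59577]
Segment 2: SEQ = 59578, len = 775 B, covers [59578, 60352]
Segment 3: SEQ = 60353, len = 827 B, covers [60353, 61179] [LOST]
In-order data received: bytes [58287, 60352] (segments 1..2).
Segment 3 missing -> gap begins at byte 60353.
Cumulative ACK = next expected in-order byte = 58287 + 1291 + 775 = 60353

60353


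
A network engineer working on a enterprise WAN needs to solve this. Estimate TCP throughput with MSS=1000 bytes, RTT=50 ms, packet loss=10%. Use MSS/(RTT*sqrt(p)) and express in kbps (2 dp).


Given: MSS = 1000 bytes, RTT = 50 ms, loss = 10%
RTT in seconds = 50 / 1000 = 0.05
Loss rate = 10% = 0.1
sqrt(loss) = sqrt(0.1) = 0.316227766017
Throughput (bytes/s) = 1000 / (0.05 * 0.316227766017) = 63245.5532
Throughput (kbps) = 63245.5532 * 8 / 1000 = 505.964426 -> 505.96 kbps (2 dp)

505.96


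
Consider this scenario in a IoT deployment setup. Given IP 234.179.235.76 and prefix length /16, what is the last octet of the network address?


Given: IP = 234.179.235.76, prefix = /16
Subnet mask = 255.255.0.0
Last octet of IP: 76
Last octet of mask: 0
Network last octet = 76 AND 0 = 0

0


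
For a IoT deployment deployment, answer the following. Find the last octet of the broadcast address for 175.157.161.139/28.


Given: IP = 175.157.161.139, prefix = /28
Host bits = 32 - 28 = 4
Network last octet = 139 AND mask = 128
Host part size = 2^4 - 1 = 15
Broadcast last octet = 128 OR 15 = 143

143


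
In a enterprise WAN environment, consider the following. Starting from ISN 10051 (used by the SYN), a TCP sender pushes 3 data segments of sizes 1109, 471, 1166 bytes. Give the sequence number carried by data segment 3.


The SYN occupies sequence number ISN = 10051, so the first data byte is ISN + 1 = 10052.
SEQ of data segment i = (ISN + 1) + sum of payload sizes of segments 1..i-1.
Segment 1: SEQ = 10052, payload = 1109 bytes
Segment 2: SEQ = 11161, payload = 471 bytes
Segment 3: SEQ = 11632, payload = 1166 bytes
SEQ of segment 3 = 10052 + 1109 + 471 = 11632

11632


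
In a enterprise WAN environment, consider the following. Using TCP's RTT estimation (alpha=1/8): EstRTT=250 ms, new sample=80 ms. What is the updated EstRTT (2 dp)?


Given: EstRTT = 250 ms, SampleRTT = 80 ms, alpha = 1/8
New EstRTT = (1 - alpha) * EstRTT + alpha * SampleRTT
(7/8) * 250 = 218.75
(1/8) * 80 = 10
New EstRTT = 218.75 + 10 = 228.75 ms -> 228.75 ms (2 dp)

228.75


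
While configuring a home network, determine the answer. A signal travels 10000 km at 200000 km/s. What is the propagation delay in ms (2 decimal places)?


Given: distance = 10000 km, speed = 200000 km/s
Delay = distance / speed = 10000 / 200000 seconds
Delay in ms = 10000 * 1000 / 200000
Delay = 50.0000 ms
Rounded to 2 dp = 50.00 ms

50.00
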